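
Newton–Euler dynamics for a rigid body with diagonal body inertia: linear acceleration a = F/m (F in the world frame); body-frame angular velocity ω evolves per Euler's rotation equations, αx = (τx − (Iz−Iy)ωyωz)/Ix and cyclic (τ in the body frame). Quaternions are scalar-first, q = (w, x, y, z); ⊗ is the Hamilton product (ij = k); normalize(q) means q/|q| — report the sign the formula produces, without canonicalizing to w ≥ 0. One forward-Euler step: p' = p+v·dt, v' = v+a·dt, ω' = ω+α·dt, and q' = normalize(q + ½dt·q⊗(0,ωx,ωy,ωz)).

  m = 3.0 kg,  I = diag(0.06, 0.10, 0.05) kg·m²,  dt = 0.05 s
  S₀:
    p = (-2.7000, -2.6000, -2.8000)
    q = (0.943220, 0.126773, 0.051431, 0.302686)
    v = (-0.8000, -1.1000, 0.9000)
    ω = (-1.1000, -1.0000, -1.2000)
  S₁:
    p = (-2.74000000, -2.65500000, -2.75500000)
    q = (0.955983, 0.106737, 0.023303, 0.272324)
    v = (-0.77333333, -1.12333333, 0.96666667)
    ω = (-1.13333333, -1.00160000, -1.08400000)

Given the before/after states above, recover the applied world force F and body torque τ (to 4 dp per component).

F = (1.6000, -1.4000, 4.0000)
τ = (-0.1000, 0.0100, 0.1600)

Δω = ω₁−ω₀ = (-0.03333333, -0.00160000, 0.11600000)
τ = I·(Δω/dt) + ω₀×(Iω₀) = (-0.1000, 0.0100, 0.1600)
velocity change Δv = (0.02666667, -0.02333333, 0.06666667)
applied force F = (1.6000, -1.4000, 4.0000)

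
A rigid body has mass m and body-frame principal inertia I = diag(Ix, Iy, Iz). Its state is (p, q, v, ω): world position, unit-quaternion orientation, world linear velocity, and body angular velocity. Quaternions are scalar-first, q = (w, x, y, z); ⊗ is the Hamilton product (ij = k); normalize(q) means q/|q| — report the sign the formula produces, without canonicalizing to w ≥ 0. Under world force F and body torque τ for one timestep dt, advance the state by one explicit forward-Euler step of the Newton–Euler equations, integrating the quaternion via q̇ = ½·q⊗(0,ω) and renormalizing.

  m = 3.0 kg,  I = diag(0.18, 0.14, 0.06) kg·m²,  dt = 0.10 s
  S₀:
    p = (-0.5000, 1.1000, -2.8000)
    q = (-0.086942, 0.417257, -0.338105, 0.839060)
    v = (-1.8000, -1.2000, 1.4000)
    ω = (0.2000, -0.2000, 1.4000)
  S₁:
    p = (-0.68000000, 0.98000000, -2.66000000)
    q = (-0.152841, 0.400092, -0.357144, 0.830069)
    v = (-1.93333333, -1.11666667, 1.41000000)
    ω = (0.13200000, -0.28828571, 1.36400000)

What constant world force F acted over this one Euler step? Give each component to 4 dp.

velocity change Δv = (-0.13333333, 0.08333333, 0.01000000)
applied force F = (-4.0000, 2.5000, 0.3000)

F = (-4.0000, 2.5000, 0.3000)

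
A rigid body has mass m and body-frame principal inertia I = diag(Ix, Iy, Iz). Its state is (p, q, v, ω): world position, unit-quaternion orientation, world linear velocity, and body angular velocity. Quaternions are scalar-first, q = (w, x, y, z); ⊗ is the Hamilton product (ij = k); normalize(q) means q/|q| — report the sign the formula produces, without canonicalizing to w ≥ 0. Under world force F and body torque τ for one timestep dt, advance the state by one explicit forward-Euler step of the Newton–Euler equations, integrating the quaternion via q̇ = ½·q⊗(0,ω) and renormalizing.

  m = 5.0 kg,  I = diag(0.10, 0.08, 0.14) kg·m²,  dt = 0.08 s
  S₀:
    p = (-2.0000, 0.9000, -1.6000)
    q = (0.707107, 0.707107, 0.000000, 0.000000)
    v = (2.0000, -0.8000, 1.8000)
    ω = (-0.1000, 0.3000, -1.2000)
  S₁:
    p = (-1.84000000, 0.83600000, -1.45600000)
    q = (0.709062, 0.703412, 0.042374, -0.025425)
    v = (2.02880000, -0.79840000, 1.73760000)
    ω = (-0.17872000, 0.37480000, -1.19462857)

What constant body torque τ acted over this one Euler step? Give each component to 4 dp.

τ = (-0.1200, 0.0700, 0.0100)

ω₁ − ω₀ = (-0.07872000, 0.07480000, 0.00537143)
gyro term ω₀×Iω₀ = (-0.0216, -0.0048, 0.0006)
τ = I·(Δω/dt) + ω₀×(Iω₀) = (-0.1200, 0.0700, 0.0100)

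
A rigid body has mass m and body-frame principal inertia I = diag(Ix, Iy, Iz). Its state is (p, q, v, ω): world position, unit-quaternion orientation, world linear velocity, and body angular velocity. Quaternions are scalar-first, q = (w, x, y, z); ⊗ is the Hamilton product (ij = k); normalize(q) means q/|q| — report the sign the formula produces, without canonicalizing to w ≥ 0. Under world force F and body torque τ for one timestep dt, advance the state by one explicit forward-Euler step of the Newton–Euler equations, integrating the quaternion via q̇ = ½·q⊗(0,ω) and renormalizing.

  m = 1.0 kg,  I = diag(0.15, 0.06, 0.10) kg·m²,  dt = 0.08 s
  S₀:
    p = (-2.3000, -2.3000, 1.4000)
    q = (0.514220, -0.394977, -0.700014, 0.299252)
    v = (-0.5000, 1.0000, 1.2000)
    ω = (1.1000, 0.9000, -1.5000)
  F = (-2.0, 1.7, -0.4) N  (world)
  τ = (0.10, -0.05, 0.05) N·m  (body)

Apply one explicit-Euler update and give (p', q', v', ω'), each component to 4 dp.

p' = (-2.3400, -2.2200, 1.4960)
q' = (0.5728, -0.3400, -0.6897, 0.2840)
v' = (-0.6600, 1.1360, 1.1680)
ω' = (1.1821, 0.9433, -1.3887)

a = (-2.0000, 1.7000, -0.4000)
p + v·dt = (-2.3400, -2.2200, 1.4960)
new velocity v' = (-0.6600, 1.1360, 1.1680)
precession coupling ω×(Iω) = (-0.0540, -0.0825, -0.0891)
angular accel α = (1.0267, 0.5417, 1.3910)
ω + α·dt = (1.1821, 0.9433, -1.3887)
q⊗(0,ω) = (1.5133653, 1.3463362, 0.1995097, -0.3567939)
q' = normalize(q + ½dt·q⊗(0,ω)) = (0.5728, -0.3400, -0.6897, 0.2840)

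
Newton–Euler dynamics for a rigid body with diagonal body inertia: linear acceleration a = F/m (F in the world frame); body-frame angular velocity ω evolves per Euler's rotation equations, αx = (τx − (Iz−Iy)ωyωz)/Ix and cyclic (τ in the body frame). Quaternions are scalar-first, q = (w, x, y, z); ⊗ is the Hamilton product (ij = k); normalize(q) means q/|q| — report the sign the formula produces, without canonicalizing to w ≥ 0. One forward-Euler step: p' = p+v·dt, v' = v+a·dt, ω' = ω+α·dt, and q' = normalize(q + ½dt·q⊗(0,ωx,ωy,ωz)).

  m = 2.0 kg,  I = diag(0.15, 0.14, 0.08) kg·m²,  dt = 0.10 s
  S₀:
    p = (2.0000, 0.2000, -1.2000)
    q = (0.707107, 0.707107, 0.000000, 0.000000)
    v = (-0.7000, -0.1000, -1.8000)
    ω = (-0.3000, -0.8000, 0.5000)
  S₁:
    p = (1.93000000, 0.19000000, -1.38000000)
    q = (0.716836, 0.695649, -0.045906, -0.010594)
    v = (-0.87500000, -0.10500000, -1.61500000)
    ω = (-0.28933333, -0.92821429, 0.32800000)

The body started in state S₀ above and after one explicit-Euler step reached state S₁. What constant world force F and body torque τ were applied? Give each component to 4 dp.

F = (-3.5000, -0.1000, 3.7000)
τ = (0.0400, -0.1900, -0.1400)

Δv = v₁−v₀ = (-0.17500000, -0.00500000, 0.18500000)
F = m·Δv/dt = (-3.5000, -0.1000, 3.7000)
rate change Δω = (0.01066667, -0.12821429, -0.17200000)
applied torque τ = (0.0400, -0.1900, -0.1400)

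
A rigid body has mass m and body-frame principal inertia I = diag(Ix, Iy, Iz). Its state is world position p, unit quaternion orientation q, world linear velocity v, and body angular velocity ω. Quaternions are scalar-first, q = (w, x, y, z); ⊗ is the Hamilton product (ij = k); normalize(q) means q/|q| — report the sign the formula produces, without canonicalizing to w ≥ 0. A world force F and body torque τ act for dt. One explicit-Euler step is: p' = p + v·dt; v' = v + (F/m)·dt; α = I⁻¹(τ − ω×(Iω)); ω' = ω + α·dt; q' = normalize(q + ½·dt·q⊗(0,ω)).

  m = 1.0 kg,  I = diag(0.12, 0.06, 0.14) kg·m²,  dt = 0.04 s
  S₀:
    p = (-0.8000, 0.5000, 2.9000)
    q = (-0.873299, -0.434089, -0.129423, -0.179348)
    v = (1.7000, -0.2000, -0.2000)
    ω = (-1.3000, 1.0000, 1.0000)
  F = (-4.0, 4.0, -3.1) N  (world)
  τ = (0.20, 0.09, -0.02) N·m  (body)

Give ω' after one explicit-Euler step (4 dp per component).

ω' = (-1.2600, 1.0427, 0.9720)

angular accel α = (1.0000, 1.0667, -0.7000)
new body rate ω' = (-1.2600, 1.0427, 0.9720)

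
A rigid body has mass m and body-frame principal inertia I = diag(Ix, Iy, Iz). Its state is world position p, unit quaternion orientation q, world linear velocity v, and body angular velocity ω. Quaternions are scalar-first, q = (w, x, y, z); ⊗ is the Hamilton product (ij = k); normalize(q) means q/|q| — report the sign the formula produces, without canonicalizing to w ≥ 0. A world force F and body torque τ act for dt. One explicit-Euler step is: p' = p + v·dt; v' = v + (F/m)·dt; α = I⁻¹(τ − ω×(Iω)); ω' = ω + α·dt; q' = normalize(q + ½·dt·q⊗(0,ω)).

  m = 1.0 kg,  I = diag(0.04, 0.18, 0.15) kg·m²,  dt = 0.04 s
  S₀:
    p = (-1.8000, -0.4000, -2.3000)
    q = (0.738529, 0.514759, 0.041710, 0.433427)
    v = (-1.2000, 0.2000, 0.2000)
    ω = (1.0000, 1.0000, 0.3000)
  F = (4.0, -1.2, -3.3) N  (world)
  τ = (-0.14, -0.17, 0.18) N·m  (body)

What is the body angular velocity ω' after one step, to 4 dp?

ω' = (0.8690, 0.9696, 0.3107)

gyro term ω×Iω = (-0.0090, -0.0330, 0.1400)
angular accel α = (-3.2750, -0.7611, 0.2667)
ω' = ω + α·dt = (0.8690, 0.9696, 0.3107)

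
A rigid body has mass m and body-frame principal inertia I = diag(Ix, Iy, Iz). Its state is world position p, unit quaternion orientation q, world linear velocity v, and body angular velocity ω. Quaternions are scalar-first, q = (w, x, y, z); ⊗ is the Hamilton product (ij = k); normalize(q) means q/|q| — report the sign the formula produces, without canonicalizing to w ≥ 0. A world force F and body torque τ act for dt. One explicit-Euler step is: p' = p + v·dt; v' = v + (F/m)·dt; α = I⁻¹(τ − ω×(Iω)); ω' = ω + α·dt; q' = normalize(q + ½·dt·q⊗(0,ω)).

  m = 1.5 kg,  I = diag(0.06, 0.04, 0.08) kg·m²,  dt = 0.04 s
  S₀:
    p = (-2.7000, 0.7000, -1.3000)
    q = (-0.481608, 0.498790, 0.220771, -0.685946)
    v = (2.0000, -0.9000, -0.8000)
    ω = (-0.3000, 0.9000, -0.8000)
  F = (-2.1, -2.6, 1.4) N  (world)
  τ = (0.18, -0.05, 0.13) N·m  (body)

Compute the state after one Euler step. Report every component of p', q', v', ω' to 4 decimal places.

p' = (-2.6200, 0.6640, -1.3320)
q' = (-0.4934, 0.5103, 0.2241, -0.6677)
v' = (1.9440, -0.9693, -0.7627)
ω' = (-0.1608, 0.8548, -0.7377)

(τ − ω×Iω)/I = (3.4800, -1.1300, 1.5575)
ω + α·dt = (-0.1608, 0.8548, -0.7377)
q⊗(0,ω) = (-0.5978137, 0.5852170, 0.1713686, 0.9004287)
q' = normalize(q + ½dt·q⊗(0,ω)) = (-0.4934, 0.5103, 0.2241, -0.6677)
a = F/m = (-1.4000, -1.7333, 0.9333)
p + v·dt = (-2.6200, 0.6640, -1.3320)
v + (F/m)dt = (1.9440, -0.9693, -0.7627)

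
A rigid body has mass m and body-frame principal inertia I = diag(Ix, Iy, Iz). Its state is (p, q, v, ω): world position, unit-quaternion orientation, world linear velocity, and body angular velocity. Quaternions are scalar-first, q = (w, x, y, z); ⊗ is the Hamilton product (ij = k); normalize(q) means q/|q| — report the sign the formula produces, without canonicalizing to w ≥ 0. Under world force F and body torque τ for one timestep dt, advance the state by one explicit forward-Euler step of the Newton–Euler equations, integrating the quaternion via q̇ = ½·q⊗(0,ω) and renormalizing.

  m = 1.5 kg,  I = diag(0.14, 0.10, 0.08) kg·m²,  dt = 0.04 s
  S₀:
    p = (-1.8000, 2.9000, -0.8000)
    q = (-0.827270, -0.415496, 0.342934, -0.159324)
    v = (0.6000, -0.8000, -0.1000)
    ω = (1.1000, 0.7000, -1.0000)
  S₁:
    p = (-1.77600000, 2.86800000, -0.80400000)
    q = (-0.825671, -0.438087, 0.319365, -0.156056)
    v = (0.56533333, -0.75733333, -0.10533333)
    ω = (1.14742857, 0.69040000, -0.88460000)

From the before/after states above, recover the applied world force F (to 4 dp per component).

F = (-1.3000, 1.6000, -0.2000)

velocity change Δv = (-0.03466667, 0.04266667, -0.00533333)
F = m·Δv/dt = (-1.3000, 1.6000, -0.2000)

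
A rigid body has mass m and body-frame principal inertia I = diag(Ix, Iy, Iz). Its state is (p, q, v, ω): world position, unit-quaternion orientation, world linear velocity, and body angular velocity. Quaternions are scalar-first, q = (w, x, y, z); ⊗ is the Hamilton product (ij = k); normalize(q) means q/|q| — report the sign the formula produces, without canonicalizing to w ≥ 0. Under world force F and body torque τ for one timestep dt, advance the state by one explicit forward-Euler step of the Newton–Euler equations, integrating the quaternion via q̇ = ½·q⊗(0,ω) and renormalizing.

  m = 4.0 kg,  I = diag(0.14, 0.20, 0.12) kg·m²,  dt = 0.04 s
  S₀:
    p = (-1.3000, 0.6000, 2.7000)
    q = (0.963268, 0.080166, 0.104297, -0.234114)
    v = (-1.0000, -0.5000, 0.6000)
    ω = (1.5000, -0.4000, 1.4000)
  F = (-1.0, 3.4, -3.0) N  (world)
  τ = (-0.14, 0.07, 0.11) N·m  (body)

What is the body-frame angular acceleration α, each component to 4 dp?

α = (-1.3200, 0.1400, 1.2167)

precession coupling ω×(Iω) = (0.0448, 0.0420, -0.0360)
angular accel α = (-1.3200, 0.1400, 1.2167)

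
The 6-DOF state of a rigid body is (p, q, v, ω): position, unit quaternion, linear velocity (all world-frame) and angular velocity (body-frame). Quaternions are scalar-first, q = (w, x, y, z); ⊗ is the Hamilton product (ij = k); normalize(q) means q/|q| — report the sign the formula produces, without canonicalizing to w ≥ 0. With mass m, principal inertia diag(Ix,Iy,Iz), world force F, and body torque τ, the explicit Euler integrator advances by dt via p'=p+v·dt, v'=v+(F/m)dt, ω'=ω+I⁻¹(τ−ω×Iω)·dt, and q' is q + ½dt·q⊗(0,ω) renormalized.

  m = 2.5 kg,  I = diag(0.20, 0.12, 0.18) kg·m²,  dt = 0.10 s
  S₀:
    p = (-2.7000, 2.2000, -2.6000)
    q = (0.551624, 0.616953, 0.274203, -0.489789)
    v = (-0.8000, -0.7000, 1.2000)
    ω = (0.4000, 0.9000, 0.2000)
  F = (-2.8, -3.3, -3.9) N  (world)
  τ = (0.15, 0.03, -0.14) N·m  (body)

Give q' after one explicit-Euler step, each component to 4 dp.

q⊗(0,ω) = (-0.3956061, 0.7163003, 0.1771554, 0.5559013)
q + ½dt·q⊗(0,ω), renormalized = (0.5312, 0.6519, 0.2827, -0.4614)

q' = (0.5312, 0.6519, 0.2827, -0.4614)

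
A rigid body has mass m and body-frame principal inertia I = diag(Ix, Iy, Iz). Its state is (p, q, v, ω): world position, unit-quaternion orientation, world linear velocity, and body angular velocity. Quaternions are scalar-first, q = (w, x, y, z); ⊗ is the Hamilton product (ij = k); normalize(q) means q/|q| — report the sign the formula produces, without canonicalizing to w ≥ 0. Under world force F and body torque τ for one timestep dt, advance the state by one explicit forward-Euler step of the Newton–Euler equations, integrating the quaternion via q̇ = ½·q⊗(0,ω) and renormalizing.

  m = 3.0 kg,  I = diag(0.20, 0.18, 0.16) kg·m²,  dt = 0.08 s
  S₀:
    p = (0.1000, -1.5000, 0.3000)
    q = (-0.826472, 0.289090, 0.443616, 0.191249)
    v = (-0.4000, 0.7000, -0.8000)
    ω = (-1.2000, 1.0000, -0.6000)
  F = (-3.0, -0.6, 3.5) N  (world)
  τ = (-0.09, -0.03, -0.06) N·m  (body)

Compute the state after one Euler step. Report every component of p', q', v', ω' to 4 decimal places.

gyro term ω×Iω = (0.0120, 0.0288, 0.0240)
(τ − ω×Iω)/I = (-0.5100, -0.3267, -0.5250)
ω + α·dt = (-1.2408, 0.9739, -0.6420)
Hamilton product q⊗(0,ω) = (0.0180414, 0.5343478, -0.8825168, 1.3173124)
q + ½dt·q⊗(0,ω), renormalized = (-0.8239, 0.3098, 0.4074, 0.2434)
linear accel F/m = (-1.0000, -0.2000, 1.1667)
p + v·dt = (0.0680, -1.4440, 0.2360)
v + (F/m)dt = (-0.4800, 0.6840, -0.7067)

p' = (0.0680, -1.4440, 0.2360)
q' = (-0.8239, 0.3098, 0.4074, 0.2434)
v' = (-0.4800, 0.6840, -0.7067)
ω' = (-1.2408, 0.9739, -0.6420)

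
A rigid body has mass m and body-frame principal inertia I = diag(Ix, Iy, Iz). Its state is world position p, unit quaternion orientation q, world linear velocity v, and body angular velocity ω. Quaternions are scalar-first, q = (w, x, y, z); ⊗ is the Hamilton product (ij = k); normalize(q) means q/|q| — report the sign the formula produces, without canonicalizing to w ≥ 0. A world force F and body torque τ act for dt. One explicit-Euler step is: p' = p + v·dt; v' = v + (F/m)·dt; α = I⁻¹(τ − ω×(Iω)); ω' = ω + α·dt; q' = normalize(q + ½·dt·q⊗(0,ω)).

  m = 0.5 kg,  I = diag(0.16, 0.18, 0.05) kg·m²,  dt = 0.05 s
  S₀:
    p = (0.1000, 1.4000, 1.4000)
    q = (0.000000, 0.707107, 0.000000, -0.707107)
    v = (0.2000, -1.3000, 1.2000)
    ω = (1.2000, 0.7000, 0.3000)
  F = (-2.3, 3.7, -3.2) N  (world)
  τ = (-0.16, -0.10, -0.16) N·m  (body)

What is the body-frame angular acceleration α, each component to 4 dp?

ω×(Iω) gyroscopic = (-0.0273, 0.0396, 0.0168)
angular accel α = (-0.8294, -0.7756, -3.5360)

α = (-0.8294, -0.7756, -3.5360)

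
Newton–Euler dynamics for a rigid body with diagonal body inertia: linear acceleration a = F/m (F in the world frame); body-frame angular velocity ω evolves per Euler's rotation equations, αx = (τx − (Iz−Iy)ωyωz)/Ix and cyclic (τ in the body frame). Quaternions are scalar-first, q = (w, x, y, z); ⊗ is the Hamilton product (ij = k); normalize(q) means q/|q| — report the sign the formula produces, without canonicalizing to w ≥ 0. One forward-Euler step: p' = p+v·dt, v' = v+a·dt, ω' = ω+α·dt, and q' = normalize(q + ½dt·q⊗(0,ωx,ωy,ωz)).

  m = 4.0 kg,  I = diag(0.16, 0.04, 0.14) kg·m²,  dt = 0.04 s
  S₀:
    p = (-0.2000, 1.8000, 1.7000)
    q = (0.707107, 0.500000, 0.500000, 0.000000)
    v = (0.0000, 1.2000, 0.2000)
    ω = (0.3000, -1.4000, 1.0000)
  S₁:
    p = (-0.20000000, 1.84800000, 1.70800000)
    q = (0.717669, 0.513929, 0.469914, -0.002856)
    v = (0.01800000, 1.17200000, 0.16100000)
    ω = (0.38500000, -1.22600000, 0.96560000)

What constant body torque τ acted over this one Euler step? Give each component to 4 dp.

τ = (0.2000, 0.1800, -0.0700)

rate change Δω = (0.08500000, 0.17400000, -0.03440000)
precession coupling = (-0.1400, 0.0060, 0.0504)
I·α + gyro = (0.2000, 0.1800, -0.0700)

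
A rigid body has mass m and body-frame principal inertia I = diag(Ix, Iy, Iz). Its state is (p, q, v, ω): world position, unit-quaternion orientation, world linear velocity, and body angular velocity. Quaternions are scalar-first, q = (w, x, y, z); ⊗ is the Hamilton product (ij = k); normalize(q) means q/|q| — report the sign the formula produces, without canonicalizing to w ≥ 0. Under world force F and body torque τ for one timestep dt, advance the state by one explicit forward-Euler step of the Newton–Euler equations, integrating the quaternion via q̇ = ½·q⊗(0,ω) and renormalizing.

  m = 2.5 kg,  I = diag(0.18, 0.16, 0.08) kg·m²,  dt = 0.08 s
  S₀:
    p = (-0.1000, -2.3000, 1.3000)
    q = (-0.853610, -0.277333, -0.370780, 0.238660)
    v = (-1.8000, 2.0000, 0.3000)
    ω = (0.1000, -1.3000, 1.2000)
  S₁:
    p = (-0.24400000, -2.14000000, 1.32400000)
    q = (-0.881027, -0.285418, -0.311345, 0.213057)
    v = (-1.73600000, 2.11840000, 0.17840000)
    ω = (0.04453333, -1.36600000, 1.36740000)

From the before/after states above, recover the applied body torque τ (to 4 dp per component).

τ = (0.0000, -0.1200, 0.1700)

ω₁ − ω₀ = (-0.05546667, -0.06600000, 0.16740000)
gyro term ω₀×Iω₀ = (0.1248, 0.0120, 0.0026)
I·α + gyro = (0.0000, -0.1200, 0.1700)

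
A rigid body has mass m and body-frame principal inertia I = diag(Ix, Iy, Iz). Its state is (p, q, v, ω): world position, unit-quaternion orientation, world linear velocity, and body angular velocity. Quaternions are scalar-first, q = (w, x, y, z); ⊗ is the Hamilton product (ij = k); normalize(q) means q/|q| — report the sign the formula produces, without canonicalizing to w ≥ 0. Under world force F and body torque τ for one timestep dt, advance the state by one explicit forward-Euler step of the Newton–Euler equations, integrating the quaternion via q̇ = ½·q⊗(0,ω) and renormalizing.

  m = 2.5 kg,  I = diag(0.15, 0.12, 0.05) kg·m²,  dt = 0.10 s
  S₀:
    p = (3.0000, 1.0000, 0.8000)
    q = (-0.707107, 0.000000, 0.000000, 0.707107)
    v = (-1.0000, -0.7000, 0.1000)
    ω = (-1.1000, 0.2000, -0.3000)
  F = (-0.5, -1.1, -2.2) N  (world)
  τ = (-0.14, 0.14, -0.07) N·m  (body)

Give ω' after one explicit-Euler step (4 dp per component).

ω' = (-1.1961, 0.2892, -0.4532)

precession coupling ω×(Iω) = (0.0042, 0.0330, 0.0066)
α = I⁻¹(τ − ω×Iω) = (-0.9613, 0.8917, -1.5320)
new body rate ω' = (-1.1961, 0.2892, -0.4532)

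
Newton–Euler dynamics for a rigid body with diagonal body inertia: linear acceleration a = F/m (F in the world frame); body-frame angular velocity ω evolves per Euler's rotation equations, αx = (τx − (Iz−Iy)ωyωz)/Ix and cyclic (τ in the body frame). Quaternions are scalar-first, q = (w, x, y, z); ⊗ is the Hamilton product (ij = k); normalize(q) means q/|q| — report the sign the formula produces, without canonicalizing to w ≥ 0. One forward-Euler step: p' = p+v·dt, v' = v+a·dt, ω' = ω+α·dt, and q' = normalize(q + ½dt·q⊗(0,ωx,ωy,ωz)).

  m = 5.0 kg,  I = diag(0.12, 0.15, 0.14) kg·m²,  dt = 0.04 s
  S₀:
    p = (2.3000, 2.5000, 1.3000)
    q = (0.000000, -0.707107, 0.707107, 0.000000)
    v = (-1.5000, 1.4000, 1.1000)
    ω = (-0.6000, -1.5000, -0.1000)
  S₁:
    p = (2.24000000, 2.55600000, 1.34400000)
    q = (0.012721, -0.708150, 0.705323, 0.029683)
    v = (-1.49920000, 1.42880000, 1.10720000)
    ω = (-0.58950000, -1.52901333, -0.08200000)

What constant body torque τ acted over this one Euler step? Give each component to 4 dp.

τ = (0.0300, -0.1100, 0.0900)

Δω = ω₁−ω₀ = (0.01050000, -0.02901333, 0.01800000)
gyro term ω₀×Iω₀ = (-0.0015, -0.0012, 0.0270)
applied torque τ = (0.0300, -0.1100, 0.0900)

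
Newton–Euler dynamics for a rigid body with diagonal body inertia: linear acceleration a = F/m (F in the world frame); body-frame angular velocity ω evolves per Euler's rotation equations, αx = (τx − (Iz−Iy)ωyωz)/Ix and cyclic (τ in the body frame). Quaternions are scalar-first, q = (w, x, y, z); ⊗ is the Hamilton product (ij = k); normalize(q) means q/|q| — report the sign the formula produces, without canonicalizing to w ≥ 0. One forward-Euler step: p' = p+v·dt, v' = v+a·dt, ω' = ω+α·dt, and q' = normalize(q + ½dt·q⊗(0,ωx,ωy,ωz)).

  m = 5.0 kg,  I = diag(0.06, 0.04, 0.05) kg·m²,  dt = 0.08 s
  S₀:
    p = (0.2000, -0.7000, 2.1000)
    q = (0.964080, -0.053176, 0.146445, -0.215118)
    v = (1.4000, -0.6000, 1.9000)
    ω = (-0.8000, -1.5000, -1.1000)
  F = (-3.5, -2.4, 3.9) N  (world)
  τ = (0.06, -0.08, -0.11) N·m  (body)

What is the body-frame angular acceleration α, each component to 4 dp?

ω×(Iω) gyroscopic = (0.0165, 0.0088, -0.0240)
(τ − ω×Iω)/I = (0.7250, -2.2200, -1.7200)

α = (0.7250, -2.2200, -1.7200)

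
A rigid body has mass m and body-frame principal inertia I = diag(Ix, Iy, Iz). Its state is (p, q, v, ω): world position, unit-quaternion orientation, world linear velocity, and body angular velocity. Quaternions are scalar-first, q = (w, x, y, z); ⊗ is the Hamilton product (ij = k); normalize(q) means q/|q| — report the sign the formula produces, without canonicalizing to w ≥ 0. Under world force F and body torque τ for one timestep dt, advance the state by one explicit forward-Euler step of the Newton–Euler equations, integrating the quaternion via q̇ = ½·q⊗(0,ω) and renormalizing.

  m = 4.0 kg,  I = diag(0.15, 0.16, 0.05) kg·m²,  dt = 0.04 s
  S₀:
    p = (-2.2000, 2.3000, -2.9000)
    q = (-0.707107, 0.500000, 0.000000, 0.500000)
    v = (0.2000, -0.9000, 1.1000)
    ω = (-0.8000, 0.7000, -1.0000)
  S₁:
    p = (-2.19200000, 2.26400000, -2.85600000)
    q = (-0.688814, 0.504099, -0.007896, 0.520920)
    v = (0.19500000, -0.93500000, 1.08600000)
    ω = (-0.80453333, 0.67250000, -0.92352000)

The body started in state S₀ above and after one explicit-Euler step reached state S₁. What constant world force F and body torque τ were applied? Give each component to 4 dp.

F = (-0.5000, -3.5000, -1.4000)
τ = (0.0600, -0.0300, 0.0900)

velocity change Δv = (-0.00500000, -0.03500000, -0.01400000)
m·(v₁−v₀)/dt = (-0.5000, -3.5000, -1.4000)
Δω = ω₁−ω₀ = (-0.00453333, -0.02750000, 0.07648000)
gyro term ω₀×Iω₀ = (0.0770, 0.0800, -0.0056)
τ = I·(Δω/dt) + ω₀×(Iω₀) = (0.0600, -0.0300, 0.0900)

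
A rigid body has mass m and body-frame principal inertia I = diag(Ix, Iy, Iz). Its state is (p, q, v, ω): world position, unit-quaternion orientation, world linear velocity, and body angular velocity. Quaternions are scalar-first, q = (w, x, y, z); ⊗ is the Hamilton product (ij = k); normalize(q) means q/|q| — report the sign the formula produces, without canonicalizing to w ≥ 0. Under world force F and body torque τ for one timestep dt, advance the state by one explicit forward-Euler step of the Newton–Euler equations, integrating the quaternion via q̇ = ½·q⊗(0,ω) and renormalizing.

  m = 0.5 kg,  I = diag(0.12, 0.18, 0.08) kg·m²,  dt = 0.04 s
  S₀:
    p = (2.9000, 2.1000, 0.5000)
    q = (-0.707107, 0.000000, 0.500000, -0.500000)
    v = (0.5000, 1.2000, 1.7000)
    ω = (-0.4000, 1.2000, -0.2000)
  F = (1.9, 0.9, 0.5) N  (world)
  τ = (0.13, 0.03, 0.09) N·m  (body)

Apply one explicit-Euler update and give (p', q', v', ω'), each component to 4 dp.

p' = (2.9200, 2.1480, 0.5680)
q' = (-0.7209, 0.0157, 0.4869, -0.4930)
v' = (0.6520, 1.2720, 1.7400)
ω' = (-0.3647, 1.2060, -0.1406)

angular accel α = (0.8833, 0.1489, 1.4850)
ω + α·dt = (-0.3647, 1.2060, -0.1406)
Hamilton product q⊗(0,ω) = (-0.7000000, 0.7828428, -0.6485284, 0.3414214)
q + ½dt·q⊗(0,ω), renormalized = (-0.7209, 0.0157, 0.4869, -0.4930)
p' = p + v·dt = (2.9200, 2.1480, 0.5680)
v' = v + a·dt = (0.6520, 1.2720, 1.7400)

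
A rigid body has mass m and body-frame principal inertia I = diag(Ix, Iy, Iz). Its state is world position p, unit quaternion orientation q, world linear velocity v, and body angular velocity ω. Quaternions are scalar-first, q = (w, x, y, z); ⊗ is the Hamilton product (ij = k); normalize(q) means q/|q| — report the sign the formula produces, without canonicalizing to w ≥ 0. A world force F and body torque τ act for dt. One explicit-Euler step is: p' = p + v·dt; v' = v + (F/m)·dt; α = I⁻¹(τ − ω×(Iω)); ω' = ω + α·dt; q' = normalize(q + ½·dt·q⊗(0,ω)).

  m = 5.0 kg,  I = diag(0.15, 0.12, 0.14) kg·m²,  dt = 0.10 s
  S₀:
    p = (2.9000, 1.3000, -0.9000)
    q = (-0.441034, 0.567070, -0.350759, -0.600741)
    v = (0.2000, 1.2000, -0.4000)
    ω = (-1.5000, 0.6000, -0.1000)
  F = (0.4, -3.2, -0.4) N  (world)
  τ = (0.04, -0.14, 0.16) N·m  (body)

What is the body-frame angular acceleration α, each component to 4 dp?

precession coupling ω×(Iω) = (-0.0012, 0.0015, 0.0270)
angular accel α = (0.2747, -1.1792, 0.9500)

α = (0.2747, -1.1792, 0.9500)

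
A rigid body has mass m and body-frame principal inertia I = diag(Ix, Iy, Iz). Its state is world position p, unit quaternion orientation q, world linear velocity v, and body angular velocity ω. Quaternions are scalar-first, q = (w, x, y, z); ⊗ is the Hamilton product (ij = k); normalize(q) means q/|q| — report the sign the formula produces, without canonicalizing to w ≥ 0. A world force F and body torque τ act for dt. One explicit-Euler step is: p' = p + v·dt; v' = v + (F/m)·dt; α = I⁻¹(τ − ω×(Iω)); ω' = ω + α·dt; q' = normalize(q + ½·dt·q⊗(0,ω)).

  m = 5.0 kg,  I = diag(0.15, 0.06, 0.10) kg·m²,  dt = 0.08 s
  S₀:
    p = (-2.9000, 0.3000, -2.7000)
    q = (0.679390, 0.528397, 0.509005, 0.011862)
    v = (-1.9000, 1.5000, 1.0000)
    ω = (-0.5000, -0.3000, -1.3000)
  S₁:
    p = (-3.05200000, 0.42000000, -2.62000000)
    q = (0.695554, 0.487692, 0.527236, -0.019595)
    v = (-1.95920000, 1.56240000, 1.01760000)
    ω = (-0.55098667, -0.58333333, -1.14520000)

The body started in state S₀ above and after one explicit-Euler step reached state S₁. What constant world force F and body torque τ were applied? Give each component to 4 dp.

v₁ − v₀ = (-0.05920000, 0.06240000, 0.01760000)
m·(v₁−v₀)/dt = (-3.7000, 3.9000, 1.1000)
ω₁ − ω₀ = (-0.05098667, -0.28333333, 0.15480000)
gyro term ω₀×Iω₀ = (0.0156, 0.0325, -0.0135)
τ = I·(Δω/dt) + ω₀×(Iω₀) = (-0.0800, -0.1800, 0.1800)

F = (-3.7000, 3.9000, 1.1000)
τ = (-0.0800, -0.1800, 0.1800)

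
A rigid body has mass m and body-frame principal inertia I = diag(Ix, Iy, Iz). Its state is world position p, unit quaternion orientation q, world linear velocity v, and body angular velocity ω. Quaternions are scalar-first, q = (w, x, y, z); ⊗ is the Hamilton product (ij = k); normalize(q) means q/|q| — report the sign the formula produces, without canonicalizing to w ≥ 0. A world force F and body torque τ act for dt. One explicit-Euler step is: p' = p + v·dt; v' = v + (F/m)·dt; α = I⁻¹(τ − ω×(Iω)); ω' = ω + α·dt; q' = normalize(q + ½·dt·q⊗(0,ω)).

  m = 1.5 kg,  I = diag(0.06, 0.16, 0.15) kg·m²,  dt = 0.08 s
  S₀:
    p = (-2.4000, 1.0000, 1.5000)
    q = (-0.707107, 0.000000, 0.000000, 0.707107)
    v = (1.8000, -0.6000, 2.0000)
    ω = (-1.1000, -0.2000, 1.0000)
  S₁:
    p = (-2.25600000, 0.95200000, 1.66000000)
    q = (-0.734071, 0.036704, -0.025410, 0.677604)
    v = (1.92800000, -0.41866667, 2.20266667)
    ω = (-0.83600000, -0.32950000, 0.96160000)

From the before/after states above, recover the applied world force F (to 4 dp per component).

F = (2.4000, 3.4000, 3.8000)

v₁ − v₀ = (0.12800000, 0.18133333, 0.20266667)
applied force F = (2.4000, 3.4000, 3.8000)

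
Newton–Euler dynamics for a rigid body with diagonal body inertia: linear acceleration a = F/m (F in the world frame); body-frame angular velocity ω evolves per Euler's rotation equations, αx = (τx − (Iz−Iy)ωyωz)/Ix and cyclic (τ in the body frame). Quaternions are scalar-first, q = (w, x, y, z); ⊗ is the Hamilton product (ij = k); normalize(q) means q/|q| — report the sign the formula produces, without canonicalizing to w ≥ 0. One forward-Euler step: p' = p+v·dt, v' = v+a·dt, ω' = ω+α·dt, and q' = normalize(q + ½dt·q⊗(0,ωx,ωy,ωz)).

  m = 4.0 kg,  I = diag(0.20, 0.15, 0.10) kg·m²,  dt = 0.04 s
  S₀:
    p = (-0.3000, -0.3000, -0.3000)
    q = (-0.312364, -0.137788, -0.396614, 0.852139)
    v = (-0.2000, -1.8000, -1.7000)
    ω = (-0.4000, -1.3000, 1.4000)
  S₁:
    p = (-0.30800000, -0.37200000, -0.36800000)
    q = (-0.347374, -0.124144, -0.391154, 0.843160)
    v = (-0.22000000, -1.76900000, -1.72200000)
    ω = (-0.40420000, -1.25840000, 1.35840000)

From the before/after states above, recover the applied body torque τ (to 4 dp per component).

rate change Δω = (-0.00420000, 0.04160000, -0.04160000)
applied torque τ = (0.0700, 0.1000, -0.1300)

τ = (0.0700, 0.1000, -0.1300)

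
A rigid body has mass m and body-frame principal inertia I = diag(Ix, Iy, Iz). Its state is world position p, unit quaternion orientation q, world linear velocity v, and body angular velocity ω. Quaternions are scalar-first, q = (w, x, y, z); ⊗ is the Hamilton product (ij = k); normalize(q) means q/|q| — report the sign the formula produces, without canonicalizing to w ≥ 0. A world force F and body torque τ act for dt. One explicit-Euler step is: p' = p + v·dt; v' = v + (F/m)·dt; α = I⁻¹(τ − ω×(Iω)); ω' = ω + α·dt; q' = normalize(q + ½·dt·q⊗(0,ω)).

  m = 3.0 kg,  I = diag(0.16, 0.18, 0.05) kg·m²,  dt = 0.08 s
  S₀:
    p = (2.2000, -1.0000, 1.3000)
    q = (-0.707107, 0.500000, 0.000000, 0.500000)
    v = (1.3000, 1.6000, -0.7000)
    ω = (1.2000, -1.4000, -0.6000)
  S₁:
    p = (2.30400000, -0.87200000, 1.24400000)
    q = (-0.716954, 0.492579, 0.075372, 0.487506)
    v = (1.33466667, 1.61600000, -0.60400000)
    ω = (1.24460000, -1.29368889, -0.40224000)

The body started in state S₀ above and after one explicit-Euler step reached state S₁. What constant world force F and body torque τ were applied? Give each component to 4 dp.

Δv = v₁−v₀ = (0.03466667, 0.01600000, 0.09600000)
applied force F = (1.3000, 0.6000, 3.6000)
rate change Δω = (0.04460000, 0.10631111, 0.19776000)
I·α + gyro = (-0.0200, 0.1600, 0.0900)

F = (1.3000, 0.6000, 3.6000)
τ = (-0.0200, 0.1600, 0.0900)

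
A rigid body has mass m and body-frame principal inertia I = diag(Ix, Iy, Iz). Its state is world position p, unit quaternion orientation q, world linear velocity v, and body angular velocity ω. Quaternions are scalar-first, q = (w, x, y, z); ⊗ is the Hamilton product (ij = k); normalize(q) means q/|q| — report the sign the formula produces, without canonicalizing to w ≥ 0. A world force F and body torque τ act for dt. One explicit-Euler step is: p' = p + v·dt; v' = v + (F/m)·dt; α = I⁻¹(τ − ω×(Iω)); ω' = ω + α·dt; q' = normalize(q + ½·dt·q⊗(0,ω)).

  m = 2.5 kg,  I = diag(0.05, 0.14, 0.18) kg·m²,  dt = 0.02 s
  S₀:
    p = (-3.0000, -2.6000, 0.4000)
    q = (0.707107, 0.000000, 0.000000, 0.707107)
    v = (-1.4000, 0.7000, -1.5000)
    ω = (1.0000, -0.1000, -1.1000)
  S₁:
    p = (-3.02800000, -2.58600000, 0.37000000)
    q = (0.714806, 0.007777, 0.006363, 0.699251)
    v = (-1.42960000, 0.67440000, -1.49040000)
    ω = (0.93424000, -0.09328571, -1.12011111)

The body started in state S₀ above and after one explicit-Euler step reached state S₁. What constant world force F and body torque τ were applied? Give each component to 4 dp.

F = (-3.7000, -3.2000, 1.2000)
τ = (-0.1600, 0.1900, -0.1900)

v₁ − v₀ = (-0.02960000, -0.02560000, 0.00960000)
m·(v₁−v₀)/dt = (-3.7000, -3.2000, 1.2000)
rate change Δω = (-0.06576000, 0.00671429, -0.02011111)
gyro term ω₀×Iω₀ = (0.0044, 0.1430, -0.0090)
τ = I·(Δω/dt) + ω₀×(Iω₀) = (-0.1600, 0.1900, -0.1900)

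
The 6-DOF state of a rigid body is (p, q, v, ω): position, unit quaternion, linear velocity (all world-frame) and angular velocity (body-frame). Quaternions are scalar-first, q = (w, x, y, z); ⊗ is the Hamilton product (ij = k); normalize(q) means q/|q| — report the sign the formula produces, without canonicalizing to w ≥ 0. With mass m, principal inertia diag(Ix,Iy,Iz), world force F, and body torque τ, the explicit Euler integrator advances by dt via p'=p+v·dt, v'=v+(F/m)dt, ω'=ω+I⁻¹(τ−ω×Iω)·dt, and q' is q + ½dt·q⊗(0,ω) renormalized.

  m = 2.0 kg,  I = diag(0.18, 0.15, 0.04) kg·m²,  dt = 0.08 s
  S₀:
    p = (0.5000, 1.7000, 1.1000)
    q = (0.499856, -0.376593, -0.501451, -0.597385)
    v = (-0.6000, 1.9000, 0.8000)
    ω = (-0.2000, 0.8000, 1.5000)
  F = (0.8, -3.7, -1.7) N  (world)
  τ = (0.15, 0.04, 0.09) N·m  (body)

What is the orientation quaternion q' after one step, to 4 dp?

q' = (0.5475, -0.3906, -0.4570, -0.5821)

Hamilton product q⊗(0,ω) = (1.2219197, -0.3742397, 1.0842513, 0.3482194)
updated quaternion q' = (0.5475, -0.3906, -0.4570, -0.5821)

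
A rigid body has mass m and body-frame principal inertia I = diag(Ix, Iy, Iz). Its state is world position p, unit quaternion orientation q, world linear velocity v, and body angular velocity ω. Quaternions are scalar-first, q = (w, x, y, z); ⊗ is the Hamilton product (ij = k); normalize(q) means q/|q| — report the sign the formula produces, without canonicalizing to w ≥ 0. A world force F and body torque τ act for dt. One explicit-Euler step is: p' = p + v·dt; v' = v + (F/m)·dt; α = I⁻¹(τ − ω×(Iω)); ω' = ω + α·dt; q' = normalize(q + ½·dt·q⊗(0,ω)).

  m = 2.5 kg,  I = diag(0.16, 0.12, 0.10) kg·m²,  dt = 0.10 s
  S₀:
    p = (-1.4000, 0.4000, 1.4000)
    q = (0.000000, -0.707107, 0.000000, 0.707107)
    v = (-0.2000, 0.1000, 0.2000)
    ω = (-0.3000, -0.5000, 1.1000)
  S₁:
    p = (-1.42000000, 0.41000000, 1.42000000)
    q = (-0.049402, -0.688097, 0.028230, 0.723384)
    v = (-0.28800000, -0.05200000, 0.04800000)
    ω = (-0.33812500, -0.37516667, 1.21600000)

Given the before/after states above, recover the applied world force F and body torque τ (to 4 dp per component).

F = (-2.2000, -3.8000, -3.8000)
τ = (-0.0500, 0.1300, 0.1100)

velocity change Δv = (-0.08800000, -0.15200000, -0.15200000)
F = m·Δv/dt = (-2.2000, -3.8000, -3.8000)
Δω = ω₁−ω₀ = (-0.03812500, 0.12483333, 0.11600000)
I·α + gyro = (-0.0500, 0.1300, 0.1100)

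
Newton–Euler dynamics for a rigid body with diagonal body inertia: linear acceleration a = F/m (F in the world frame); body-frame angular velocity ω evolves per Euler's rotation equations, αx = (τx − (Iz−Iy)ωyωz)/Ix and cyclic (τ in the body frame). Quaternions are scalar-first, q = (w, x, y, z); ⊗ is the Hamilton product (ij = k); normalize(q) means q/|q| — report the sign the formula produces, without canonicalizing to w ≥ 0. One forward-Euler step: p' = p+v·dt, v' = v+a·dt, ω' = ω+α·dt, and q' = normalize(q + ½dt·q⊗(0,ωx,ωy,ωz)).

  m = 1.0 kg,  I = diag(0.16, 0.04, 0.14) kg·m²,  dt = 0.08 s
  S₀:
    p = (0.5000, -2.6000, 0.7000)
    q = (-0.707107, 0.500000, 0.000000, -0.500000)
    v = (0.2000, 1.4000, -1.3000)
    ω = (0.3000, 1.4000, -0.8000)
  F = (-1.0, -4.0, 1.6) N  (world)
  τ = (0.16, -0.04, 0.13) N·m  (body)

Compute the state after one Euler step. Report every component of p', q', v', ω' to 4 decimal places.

a = (-1.0000, -4.0000, 1.6000)
p' = p + v·dt = (0.5160, -2.4880, 0.5960)
v' = v + a·dt = (0.1200, 1.0800, -1.1720)
α = I⁻¹(τ − ω×Iω) = (1.7000, -0.8800, 1.2886)
ω + α·dt = (0.4360, 1.3296, -0.6969)
Hamilton product q⊗(0,ω) = (-0.5500000, 0.4878679, -0.7399498, 1.2656856)
q + ½dt·q⊗(0,ω), renormalized = (-0.7275, 0.5184, -0.0295, -0.4484)

p' = (0.5160, -2.4880, 0.5960)
q' = (-0.7275, 0.5184, -0.0295, -0.4484)
v' = (0.1200, 1.0800, -1.1720)
ω' = (0.4360, 1.3296, -0.6969)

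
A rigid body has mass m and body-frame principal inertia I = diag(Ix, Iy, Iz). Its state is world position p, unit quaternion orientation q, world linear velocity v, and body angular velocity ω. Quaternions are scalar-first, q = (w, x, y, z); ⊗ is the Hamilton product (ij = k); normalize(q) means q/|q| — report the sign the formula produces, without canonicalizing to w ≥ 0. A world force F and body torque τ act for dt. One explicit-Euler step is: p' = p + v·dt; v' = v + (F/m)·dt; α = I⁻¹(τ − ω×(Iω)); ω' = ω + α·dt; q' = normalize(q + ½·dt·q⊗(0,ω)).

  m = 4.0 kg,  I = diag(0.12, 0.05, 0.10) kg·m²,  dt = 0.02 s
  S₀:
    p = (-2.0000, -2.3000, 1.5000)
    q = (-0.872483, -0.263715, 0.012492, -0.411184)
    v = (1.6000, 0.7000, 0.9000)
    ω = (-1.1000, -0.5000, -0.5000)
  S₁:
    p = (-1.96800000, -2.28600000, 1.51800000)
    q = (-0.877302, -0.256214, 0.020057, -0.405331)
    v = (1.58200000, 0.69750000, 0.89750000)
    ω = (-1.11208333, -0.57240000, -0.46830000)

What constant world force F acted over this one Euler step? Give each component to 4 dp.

F = (-3.6000, -0.5000, -0.5000)

velocity change Δv = (-0.01800000, -0.00250000, -0.00250000)
F = m·Δv/dt = (-3.6000, -0.5000, -0.5000)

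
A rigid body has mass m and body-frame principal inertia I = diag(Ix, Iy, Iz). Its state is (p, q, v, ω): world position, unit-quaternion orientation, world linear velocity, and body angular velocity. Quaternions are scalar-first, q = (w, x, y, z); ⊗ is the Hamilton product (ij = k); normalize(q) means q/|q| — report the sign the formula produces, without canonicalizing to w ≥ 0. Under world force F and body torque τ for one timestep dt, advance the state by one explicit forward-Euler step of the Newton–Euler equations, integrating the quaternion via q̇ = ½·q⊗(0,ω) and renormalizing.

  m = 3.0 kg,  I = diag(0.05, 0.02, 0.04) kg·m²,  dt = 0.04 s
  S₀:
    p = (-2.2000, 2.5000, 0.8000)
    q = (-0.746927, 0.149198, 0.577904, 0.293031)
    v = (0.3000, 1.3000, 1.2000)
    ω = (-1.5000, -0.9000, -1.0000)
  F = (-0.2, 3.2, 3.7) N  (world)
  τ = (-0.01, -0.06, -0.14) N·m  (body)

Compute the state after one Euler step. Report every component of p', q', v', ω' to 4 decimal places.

p' = (-2.1880, 2.5520, 0.8480)
q' = (-0.7256, 0.1652, 0.5851, 0.3224)
v' = (0.2973, 1.3427, 1.2493)
ω' = (-1.5224, -1.0500, -1.0995)

new position p' = (-2.1880, 2.5520, 0.8480)
new velocity v' = (0.2973, 1.3427, 1.2493)
gyro term ω×Iω = (0.0180, 0.0150, -0.0405)
α = I⁻¹(τ − ω×Iω) = (-0.5600, -3.7500, -2.4875)
new body rate ω' = (-1.5224, -1.0500, -1.0995)
Hamilton product q⊗(0,ω) = (1.0369416, 0.8062144, 0.3818858, 1.4795048)
q + ½dt·q⊗(0,ω), renormalized = (-0.7256, 0.1652, 0.5851, 0.3224)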